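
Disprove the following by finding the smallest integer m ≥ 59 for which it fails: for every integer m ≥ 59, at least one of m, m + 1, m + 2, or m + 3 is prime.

m = 62

For m = 59, 60, 61 the conclusion holds.
m = 62: 62 = 2 × 31; 63 = 3 × 21; 64 = 2 × 32; 65 = 5 × 13 — all composite.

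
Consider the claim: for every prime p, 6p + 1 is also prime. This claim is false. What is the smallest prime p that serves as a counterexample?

p = 19

Check each prime p in order until 6p + 1 is not prime.
The first 7 eligible values, up to p = 17, all satisfy the conclusion.
p = 19: 6p + 1 = 115 = 5 × 23, not prime.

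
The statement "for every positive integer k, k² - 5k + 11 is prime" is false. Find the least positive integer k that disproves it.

A counterexample is any positive integer k such that k² - 5k + 11 is not prime; we check each in order.
For k = 1, 2, 3, 4, 5, 6 the conclusion holds.
k = 7: k² - 5k + 11 = 25 = 5 × 5, composite.
Thus k = 7 disproves the claim, and no smaller k works.

k = 7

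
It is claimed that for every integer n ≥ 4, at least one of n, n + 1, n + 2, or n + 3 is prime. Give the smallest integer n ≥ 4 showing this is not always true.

A counterexample is any integer n ≥ 4 such that n, n + 1, n + 2, n + 3 are all composite; we check each in order.
For n = 4, 5, 6, 7, …, 21, 22, 23 the conclusion holds.
n = 24: 24 = 2 × 12; 25 = 5 × 5; 26 = 2 × 13; 27 = 3 × 9 — all composite.

n = 24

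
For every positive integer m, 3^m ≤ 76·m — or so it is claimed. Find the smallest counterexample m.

We need the least positive integer m for which 3^m > 76·m.
For m = 1, 2, 3, 4, 5 the conclusion holds.
m = 6: 3^m = 729 and 76·m = 456, so 729 > 456.
Hence m = 6 is a counterexample.

m = 6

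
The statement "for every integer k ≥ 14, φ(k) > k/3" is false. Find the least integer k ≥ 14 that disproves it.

k = 18

For k = 14, 15, 16, 17 the conclusion holds.
k = 18: φ(18) = 6 and 18/3 = 6, so φ(18) ≤ 18/3.
Hence k = 18 is a counterexample.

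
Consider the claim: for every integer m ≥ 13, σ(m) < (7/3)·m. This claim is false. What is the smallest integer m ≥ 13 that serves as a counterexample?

m = 24

For m = 13, 14, 15, 16, …, 21, 22, 23 the conclusion holds.
m = 24: σ(24) = 60; 60 ≥ 56.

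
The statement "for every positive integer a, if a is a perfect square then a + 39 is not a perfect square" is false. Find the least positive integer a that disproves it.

a = 25

Check each positive integer a in order until a is a perfect square but a + 39 is a perfect square.
The first 4 eligible values, up to a = 16, all satisfy the conclusion.
a = 25: 25 = 5² and 25 + 39 = 64 = 8².
So a = 25 is the smallest counterexample.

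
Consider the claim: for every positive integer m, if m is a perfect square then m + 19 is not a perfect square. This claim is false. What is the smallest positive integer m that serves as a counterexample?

m = 81

Check each positive integer m in order until m is a perfect square but m + 19 is a perfect square.
For m = 1, 4, 9, 16, 25, 36, 49, 64 the conclusion holds.
m = 81: 81 = 9² and 81 + 19 = 100 = 10².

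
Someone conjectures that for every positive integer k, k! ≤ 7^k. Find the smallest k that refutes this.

For k = 1, 2, 3, 4, …, 14, 15, 16 the conclusion holds.
k = 17: k! = 355687428096000 and 7^k = 232630513987207, so 355687428096000 > 232630513987207.
Thus k = 17 disproves the claim, and no smaller k works.

k = 17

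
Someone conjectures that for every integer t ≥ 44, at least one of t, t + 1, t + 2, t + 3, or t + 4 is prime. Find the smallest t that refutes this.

t = 48

We need the least integer t ≥ 44 for which t, t + 1, t + 2, t + 3, t + 4 are all composite.
t = 44: 47 is prime.
t = 45: 47 is prime.
t = 46: 47 is prime.
t = 47: 47 is prime.
t = 48: 48 = 2 × 24; 49 = 7 × 7; 50 = 2 × 25; 51 = 3 × 17; 52 = 2 × 26 — all composite.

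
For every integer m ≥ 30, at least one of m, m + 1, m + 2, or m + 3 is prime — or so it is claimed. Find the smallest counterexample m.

m = 32

Check each integer m ≥ 30 in order until m, m + 1, m + 2, m + 3 are all composite.
m = 30: 31 is prime.
m = 31: 31 is prime.
m = 32: 32 = 2 × 16; 33 = 3 × 11; 34 = 2 × 17; 35 = 5 × 7 — all composite.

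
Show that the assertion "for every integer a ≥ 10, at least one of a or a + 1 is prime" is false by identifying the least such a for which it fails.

We need the least integer a ≥ 10 for which a, a + 1 are both composite.
a = 10: 11 is prime.
a = 11: 11 is prime.
a = 12: 13 is prime.
a = 13: 13 is prime.
a = 14: 14 = 2 × 7; 15 = 3 × 5 — both composite.
Hence a = 14 is a counterexample.

a = 14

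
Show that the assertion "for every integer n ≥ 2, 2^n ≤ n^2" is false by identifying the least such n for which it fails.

n = 2: 2^n = 4 and n^2 = 4, so 4 ≤ 4.
n = 3: 2^n = 8 and n^2 = 9, so 8 ≤ 9.
n = 4: 2^n = 16 and n^2 = 16, so 16 ≤ 16.
n = 5: 2^n = 32 and n^2 = 25, so 32 > 25.
Thus n = 5 disproves the claim, and no smaller n works.

n = 5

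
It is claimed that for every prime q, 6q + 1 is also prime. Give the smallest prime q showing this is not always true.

For q = 2, 3, 5, 7, 11, 13, 17 the conclusion holds.
q = 19: 6q + 1 = 115 = 5 × 23, not prime.

q = 19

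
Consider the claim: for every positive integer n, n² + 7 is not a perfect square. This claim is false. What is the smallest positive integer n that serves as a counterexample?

n = 3

n = 1: 1² + 7 = 8, not a perfect square.
n = 2: 2² + 7 = 11, not a perfect square.
n = 3: 3² + 7 = 16 = 4², a perfect square.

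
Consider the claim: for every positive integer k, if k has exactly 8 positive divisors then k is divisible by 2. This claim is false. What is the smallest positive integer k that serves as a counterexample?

k = 105

For k = 24, 30, 40, 42, …, 88, 102, 104 the conclusion holds.
k = 105: τ(105) = 8; 105 mod 2 = 1.
Thus k = 105 disproves the claim, and no smaller k works.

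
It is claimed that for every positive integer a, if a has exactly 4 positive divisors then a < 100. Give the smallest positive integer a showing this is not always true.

For a = 6, 8, 10, 14, …, 93, 94, 95 the conclusion holds.
a = 106: τ(106) = 4; 106 ≥ 100.

a = 106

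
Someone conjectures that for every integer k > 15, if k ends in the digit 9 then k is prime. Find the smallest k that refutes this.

We need the least integer k > 15 for which k ends in the digit 9 but k is not prime.
k = 19: 19 ends in 9 and is prime.
k = 29: 29 ends in 9 and is prime.
k = 39: 39 ends in 9; 39 = 3 × 13, composite.
Thus k = 39 disproves the claim, and no smaller k works.

k = 39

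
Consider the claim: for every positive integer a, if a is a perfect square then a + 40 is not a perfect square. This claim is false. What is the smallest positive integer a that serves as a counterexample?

For a = 1, 4 the conclusion holds.
a = 9: 9 = 3² and 9 + 40 = 49 = 7².
Hence a = 9 is a counterexample.

a = 9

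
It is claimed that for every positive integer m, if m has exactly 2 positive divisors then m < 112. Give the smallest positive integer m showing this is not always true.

m = 113

The first 29 eligible values, up to m = 109, all satisfy the conclusion.
m = 113: τ(113) = 2; 113 ≥ 112.
Thus m = 113 disproves the claim, and no smaller m works.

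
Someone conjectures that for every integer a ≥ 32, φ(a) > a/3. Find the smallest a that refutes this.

a = 36

A counterexample is any integer a ≥ 32 such that the claim fails; we check each in order.
a = 32: φ(32) = 16 and 32/3 = 32/3, so φ(32) > 32/3.
a = 33: φ(33) = 20 and 33/3 = 11, so φ(33) > 33/3.
a = 34: φ(34) = 16 and 34/3 = 34/3, so φ(34) > 34/3.
a = 35: φ(35) = 24 and 35/3 = 35/3, so φ(35) > 35/3.
a = 36: φ(36) = 12 and 36/3 = 12, so φ(36) ≤ 36/3.
So a = 36 is the smallest counterexample.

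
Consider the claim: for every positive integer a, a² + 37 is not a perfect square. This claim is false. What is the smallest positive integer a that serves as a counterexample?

a = 18

We need the least positive integer a for which a² + 37 is a perfect square.
For a = 1, 2, 3, 4, …, 15, 16, 17 the conclusion holds.
a = 18: 18² + 37 = 361 = 19², a perfect square.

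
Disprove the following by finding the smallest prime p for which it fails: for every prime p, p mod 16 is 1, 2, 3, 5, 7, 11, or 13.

p = 31

A counterexample is any prime p such that the claim fails; we check each in order.
For p = 2, 3, 5, 7, 11, 13, 17, 19, 23, 29 the conclusion holds.
p = 31: 31 mod 16 = 15 — not in {1, 2, 3, 5, 7, 11, 13}.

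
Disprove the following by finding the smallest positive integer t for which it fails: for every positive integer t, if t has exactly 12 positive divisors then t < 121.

t = 126

A counterexample is any positive integer t such that t has exactly 12 positive divisors but the claim fails; we check each in order.
For t = 60, 72, 84, 90, 96, 108 the conclusion holds.
t = 126: τ(126) = 12; 126 ≥ 121.
Thus t = 126 disproves the claim, and no smaller t works.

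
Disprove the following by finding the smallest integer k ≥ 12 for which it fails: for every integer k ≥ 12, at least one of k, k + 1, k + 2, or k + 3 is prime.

k = 24

A counterexample is any integer k ≥ 12 such that k, k + 1, k + 2, k + 3 are all composite; we check each in order.
For k = 12, 13, 14, 15, …, 21, 22, 23 the conclusion holds.
k = 24: 24 = 2 × 12; 25 = 5 × 5; 26 = 2 × 13; 27 = 3 × 9 — all composite.
Hence k = 24 is a counterexample.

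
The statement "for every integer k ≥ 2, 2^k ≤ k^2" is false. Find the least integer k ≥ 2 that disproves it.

A counterexample is any integer k ≥ 2 such that 2^k > k^2; we check each in order.
For k = 2, 3, 4 the conclusion holds.
k = 5: 2^k = 32 and k^2 = 25, so 32 > 25.
Thus k = 5 disproves the claim, and no smaller k works.

k = 5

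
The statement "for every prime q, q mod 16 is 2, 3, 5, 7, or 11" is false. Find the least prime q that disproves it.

Check each prime q in order until the claim fails.
The first 5 eligible values, up to q = 11, all satisfy the conclusion.
q = 13: 13 mod 16 = 13 — not in {2, 3, 5, 7, 11}.
Thus q = 13 disproves the claim, and no smaller q works.

q = 13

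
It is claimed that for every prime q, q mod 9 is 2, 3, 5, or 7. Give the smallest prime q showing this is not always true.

We need the least prime q for which the claim fails.
q = 2: 2 mod 9 = 2.
q = 3: 3 mod 9 = 3.
q = 5: 5 mod 9 = 5.
q = 7: 7 mod 9 = 7.
q = 11: 11 mod 9 = 2.
q = 13: 13 mod 9 = 4 — not in {2, 3, 5, 7}.
Thus q = 13 disproves the claim, and no smaller q works.

q = 13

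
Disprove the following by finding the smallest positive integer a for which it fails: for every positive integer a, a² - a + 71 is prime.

For a = 1, 2 the conclusion holds.
a = 3: a² - a + 71 = 77 = 7 × 11, composite.

a = 3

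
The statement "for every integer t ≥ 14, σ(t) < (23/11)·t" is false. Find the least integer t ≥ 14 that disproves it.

A counterexample is any integer t ≥ 14 such that the claim fails; we check each in order.
The first 4 eligible values, up to t = 17, all satisfy the conclusion.
t = 18: σ(18) = 39; 39 ≥ 414/11.

t = 18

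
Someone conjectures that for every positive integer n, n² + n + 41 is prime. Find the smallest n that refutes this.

n = 40

A counterexample is any positive integer n such that n² + n + 41 is not prime; we check each in order.
For n = 1, 2, 3, 4, …, 37, 38, 39 the conclusion holds.
n = 40: n² + n + 41 = 1681 = 41 × 41, composite.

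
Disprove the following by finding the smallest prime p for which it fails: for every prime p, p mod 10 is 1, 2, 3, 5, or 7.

p = 19

p = 2: 2 mod 10 = 2.
p = 3: 3 mod 10 = 3.
p = 5: 5 mod 10 = 5.
p = 7: 7 mod 10 = 7.
p = 11: 11 mod 10 = 1.
p = 13: 13 mod 10 = 3.
p = 17: 17 mod 10 = 7.
p = 19: 19 mod 10 = 9 — not in {1, 2, 3, 5, 7}.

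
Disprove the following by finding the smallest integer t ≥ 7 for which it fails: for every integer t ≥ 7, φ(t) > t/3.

A counterexample is any integer t ≥ 7 such that the claim fails; we check each in order.
The first 5 eligible values, up to t = 11, all satisfy the conclusion.
t = 12: φ(12) = 4 and 12/3 = 4, so φ(12) ≤ 12/3.

t = 12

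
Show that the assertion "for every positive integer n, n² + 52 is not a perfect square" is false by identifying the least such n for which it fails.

The first 11 eligible values, up to n = 11, all satisfy the conclusion.
n = 12: 12² + 52 = 196 = 14², a perfect square.

n = 12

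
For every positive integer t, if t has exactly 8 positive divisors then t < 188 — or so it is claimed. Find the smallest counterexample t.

Check each positive integer t in order until t has exactly 8 positive divisors but the claim fails.
The first 28 eligible values, up to t = 186, all satisfy the conclusion.
t = 189: τ(189) = 8; 189 ≥ 188.
Hence t = 189 is a counterexample.

t = 189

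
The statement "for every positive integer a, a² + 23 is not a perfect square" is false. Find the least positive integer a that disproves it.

a = 11

Check each positive integer a in order until a² + 23 is a perfect square.
For a = 1, 2, 3, 4, 5, 6, 7, 8, 9, 10 the conclusion holds.
a = 11: 11² + 23 = 144 = 12², a perfect square.
Thus a = 11 disproves the claim, and no smaller a works.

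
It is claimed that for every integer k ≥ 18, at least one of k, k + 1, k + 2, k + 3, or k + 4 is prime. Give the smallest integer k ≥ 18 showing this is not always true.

k = 24

Check each integer k ≥ 18 in order until k, k + 1, k + 2, k + 3, k + 4 are all composite.
The first 6 eligible values, up to k = 23, all satisfy the conclusion.
k = 24: 24 = 2 × 12; 25 = 5 × 5; 26 = 2 × 13; 27 = 3 × 9; 28 = 2 × 14 — all composite.
Hence k = 24 is a counterexample.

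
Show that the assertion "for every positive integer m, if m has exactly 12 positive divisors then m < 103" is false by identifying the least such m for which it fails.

m = 108

Check each positive integer m in order until m has exactly 12 positive divisors but the claim fails.
m = 60: τ(60) = 12; 60 < 103.
m = 72: τ(72) = 12; 72 < 103.
m = 84: τ(84) = 12; 84 < 103.
m = 90: τ(90) = 12; 90 < 103.
m = 96: τ(96) = 12; 96 < 103.
m = 108: τ(108) = 12; 108 ≥ 103.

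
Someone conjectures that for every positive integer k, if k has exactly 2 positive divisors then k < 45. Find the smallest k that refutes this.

k = 47

We need the least positive integer k for which k has exactly 2 positive divisors but the claim fails.
For k = 2, 3, 5, 7, …, 37, 41, 43 the conclusion holds.
k = 47: τ(47) = 2; 47 ≥ 45.
Hence k = 47 is a counterexample.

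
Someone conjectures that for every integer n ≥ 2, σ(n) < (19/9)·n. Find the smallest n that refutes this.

n = 12

The first 10 eligible values, up to n = 11, all satisfy the conclusion.
n = 12: σ(12) = 28; 28 ≥ 76/3.
So n = 12 is the smallest counterexample.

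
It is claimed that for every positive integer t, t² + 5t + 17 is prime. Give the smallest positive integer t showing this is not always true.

A counterexample is any positive integer t such that t² + 5t + 17 is not prime; we check each in order.
For t = 1, 2, 3, 4, 5, 6, 7 the conclusion holds.
t = 8: t² + 5t + 17 = 121 = 11 × 11, composite.
Hence t = 8 is a counterexample.

t = 8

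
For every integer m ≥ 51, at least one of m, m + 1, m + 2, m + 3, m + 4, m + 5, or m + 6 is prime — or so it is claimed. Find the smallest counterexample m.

For m = 51, 52, 53, 54, …, 87, 88, 89 the conclusion holds.
m = 90: 90 = 2 × 45; 91 = 7 × 13; 92 = 2 × 46; 93 = 3 × 31; 94 = 2 × 47; 95 = 5 × 19; 96 = 2 × 48 — all composite.
Hence m = 90 is a counterexample.

m = 90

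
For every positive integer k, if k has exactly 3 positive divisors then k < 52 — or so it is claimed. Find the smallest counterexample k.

k = 4: τ(4) = 3; 4 < 52.
k = 9: τ(9) = 3; 9 < 52.
k = 25: τ(25) = 3; 25 < 52.
k = 49: τ(49) = 3; 49 < 52.
k = 121: τ(121) = 3; 121 ≥ 52.
Thus k = 121 disproves the claim, and no smaller k works.

k = 121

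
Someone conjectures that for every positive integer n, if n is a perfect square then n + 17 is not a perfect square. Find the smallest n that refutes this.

n = 64

Check each positive integer n in order until n is a perfect square but n + 17 is a perfect square.
The first 7 eligible values, up to n = 49, all satisfy the conclusion.
n = 64: 64 = 8² and 64 + 17 = 81 = 9².
So n = 64 is the smallest counterexample.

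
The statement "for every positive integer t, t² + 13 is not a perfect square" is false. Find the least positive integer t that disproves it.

Check each positive integer t in order until t² + 13 is a perfect square.
t = 1: 1² + 13 = 14, not a perfect square.
t = 2: 2² + 13 = 17, not a perfect square.
t = 3: 3² + 13 = 22, not a perfect square.
t = 4: 4² + 13 = 29, not a perfect square.
t = 5: 5² + 13 = 38, not a perfect square.
t = 6: 6² + 13 = 49 = 7², a perfect square.
Hence t = 6 is a counterexample.

t = 6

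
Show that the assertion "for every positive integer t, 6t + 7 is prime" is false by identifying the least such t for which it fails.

t = 3

A counterexample is any positive integer t such that 6t + 7 is not prime; we check each in order.
For t = 1, 2 the conclusion holds.
t = 3: 6t + 7 = 25 = 5 × 5, composite.
Hence t = 3 is a counterexample.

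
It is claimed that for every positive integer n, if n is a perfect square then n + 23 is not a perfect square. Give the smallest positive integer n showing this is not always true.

n = 121

A counterexample is any positive integer n such that n is a perfect square but n + 23 is a perfect square; we check each in order.
The first 10 eligible values, up to n = 100, all satisfy the conclusion.
n = 121: 121 = 11² and 121 + 23 = 144 = 12².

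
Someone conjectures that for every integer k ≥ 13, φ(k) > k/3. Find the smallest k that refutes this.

The first 5 eligible values, up to k = 17, all satisfy the conclusion.
k = 18: φ(18) = 6 and 18/3 = 6, so φ(18) ≤ 18/3.

k = 18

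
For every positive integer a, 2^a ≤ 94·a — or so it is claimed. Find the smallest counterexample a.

The first 9 eligible values, up to a = 9, all satisfy the conclusion.
a = 10: 2^a = 1024 and 94·a = 940, so 1024 > 940.
Hence a = 10 is a counterexample.

a = 10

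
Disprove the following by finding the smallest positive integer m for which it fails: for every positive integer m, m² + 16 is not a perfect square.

m = 3

A counterexample is any positive integer m such that m² + 16 is a perfect square; we check each in order.
m = 1: 1² + 16 = 17, not a perfect square.
m = 2: 2² + 16 = 20, not a perfect square.
m = 3: 3² + 16 = 25 = 5², a perfect square.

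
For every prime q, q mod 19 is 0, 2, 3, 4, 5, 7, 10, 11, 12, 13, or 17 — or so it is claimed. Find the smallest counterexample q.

q = 37

The first 11 eligible values, up to q = 31, all satisfy the conclusion.
q = 37: 37 mod 19 = 18 — not in {0, 2, 3, 4, 5, 7, 10, 11, 12, 13, 17}.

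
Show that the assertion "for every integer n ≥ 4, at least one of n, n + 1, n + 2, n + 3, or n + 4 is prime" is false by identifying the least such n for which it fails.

n = 24

We need the least integer n ≥ 4 for which n, n + 1, n + 2, n + 3, n + 4 are all composite.
The first 20 eligible values, up to n = 23, all satisfy the conclusion.
n = 24: 24 = 2 × 12; 25 = 5 × 5; 26 = 2 × 13; 27 = 3 × 9; 28 = 2 × 14 — all composite.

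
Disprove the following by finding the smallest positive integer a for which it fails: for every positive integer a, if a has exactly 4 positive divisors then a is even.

a = 15

Check each positive integer a in order until a has exactly 4 positive divisors but a is odd.
a = 6: divisors of 6: 1, 2, 3, 6; 6 is even.
a = 8: divisors of 8: 1, 2, 4, 8; 8 is even.
a = 10: divisors of 10: 1, 2, 5, 10; 10 is even.
a = 14: divisors of 14: 1, 2, 7, 14; 14 is even.
a = 15: divisors of 15: 1, 3, 5, 15; 15 is odd.
So a = 15 is the smallest counterexample.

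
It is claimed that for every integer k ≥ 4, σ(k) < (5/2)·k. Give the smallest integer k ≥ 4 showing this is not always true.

A counterexample is any integer k ≥ 4 such that the claim fails; we check each in order.
The first 20 eligible values, up to k = 23, all satisfy the conclusion.
k = 24: σ(24) = 60; 60 ≥ 60.
Hence k = 24 is a counterexample.

k = 24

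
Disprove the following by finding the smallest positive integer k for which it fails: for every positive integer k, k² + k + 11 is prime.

k = 10

We need the least positive integer k for which k² + k + 11 is not prime.
For k = 1, 2, 3, 4, 5, 6, 7, 8, 9 the conclusion holds.
k = 10: k² + k + 11 = 121 = 11 × 11, composite.
So k = 10 is the smallest counterexample.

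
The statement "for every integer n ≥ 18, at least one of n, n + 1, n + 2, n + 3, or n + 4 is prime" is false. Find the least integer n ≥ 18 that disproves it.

Check each integer n ≥ 18 in order until n, n + 1, n + 2, n + 3, n + 4 are all composite.
n = 18: 19 is prime.
n = 19: 19 is prime.
n = 20: 23 is prime.
n = 21: 23 is prime.
n = 22: 23 is prime.
n = 23: 23 is prime.
n = 24: 24 = 2 × 12; 25 = 5 × 5; 26 = 2 × 13; 27 = 3 × 9; 28 = 2 × 14 — all composite.
So n = 24 is the smallest counterexample.

n = 24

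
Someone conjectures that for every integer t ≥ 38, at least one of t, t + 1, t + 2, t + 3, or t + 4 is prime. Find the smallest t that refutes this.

We need the least integer t ≥ 38 for which t, t + 1, t + 2, t + 3, t + 4 are all composite.
The first 10 eligible values, up to t = 47, all satisfy the conclusion.
t = 48: 48 = 2 × 24; 49 = 7 × 7; 50 = 2 × 25; 51 = 3 × 17; 52 = 2 × 26 — all composite.

t = 48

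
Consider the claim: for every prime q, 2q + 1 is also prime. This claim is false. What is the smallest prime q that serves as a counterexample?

Check each prime q in order until 2q + 1 is not prime.
q = 2: 2q + 1 = 5, prime.
q = 3: 2q + 1 = 7, prime.
q = 5: 2q + 1 = 11, prime.
q = 7: 2q + 1 = 15 = 3 × 5, not prime.

q = 7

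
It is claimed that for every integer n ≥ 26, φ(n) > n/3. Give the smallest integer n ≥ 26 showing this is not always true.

For n = 26, 27, 28, 29 the conclusion holds.
n = 30: φ(30) = 8 and 30/3 = 10, so φ(30) ≤ 30/3.

n = 30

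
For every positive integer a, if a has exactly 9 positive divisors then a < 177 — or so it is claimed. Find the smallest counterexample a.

a = 196

a = 36: τ(36) = 9; 36 < 177.
a = 100: τ(100) = 9; 100 < 177.
a = 196: τ(196) = 9; 196 ≥ 177.
So a = 196 is the smallest counterexample.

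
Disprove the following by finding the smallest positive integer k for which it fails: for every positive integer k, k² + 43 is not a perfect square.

A counterexample is any positive integer k such that k² + 43 is a perfect square; we check each in order.
The first 20 eligible values, up to k = 20, all satisfy the conclusion.
k = 21: 21² + 43 = 484 = 22², a perfect square.
So k = 21 is the smallest counterexample.

k = 21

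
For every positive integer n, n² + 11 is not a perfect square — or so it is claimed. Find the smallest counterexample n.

Check each positive integer n in order until n² + 11 is a perfect square.
The first 4 eligible values, up to n = 4, all satisfy the conclusion.
n = 5: 5² + 11 = 36 = 6², a perfect square.
So n = 5 is the smallest counterexample.

n = 5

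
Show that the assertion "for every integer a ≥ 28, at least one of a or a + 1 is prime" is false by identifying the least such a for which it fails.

Check each integer a ≥ 28 in order until a, a + 1 are both composite.
The first 4 eligible values, up to a = 31, all satisfy the conclusion.
a = 32: 32 = 2 × 16; 33 = 3 × 11 — both composite.
Thus a = 32 disproves the claim, and no smaller a works.

a = 32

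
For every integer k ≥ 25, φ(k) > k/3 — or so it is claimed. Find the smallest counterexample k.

k = 30

We need the least integer k ≥ 25 for which the claim fails.
The first 5 eligible values, up to k = 29, all satisfy the conclusion.
k = 30: φ(30) = 8 and 30/3 = 10, so φ(30) ≤ 30/3.
So k = 30 is the smallest counterexample.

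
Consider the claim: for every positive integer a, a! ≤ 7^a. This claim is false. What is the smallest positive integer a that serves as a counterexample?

A counterexample is any positive integer a such that a! > 7^a; we check each in order.
For a = 1, 2, 3, 4, …, 14, 15, 16 the conclusion holds.
a = 17: a! = 355687428096000 and 7^a = 232630513987207, so 355687428096000 > 232630513987207.

a = 17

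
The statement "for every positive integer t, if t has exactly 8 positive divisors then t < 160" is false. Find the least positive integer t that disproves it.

We need the least positive integer t for which t has exactly 8 positive divisors but the claim fails.
The first 22 eligible values, up to t = 154, all satisfy the conclusion.
t = 165: τ(165) = 8; 165 ≥ 160.

t = 165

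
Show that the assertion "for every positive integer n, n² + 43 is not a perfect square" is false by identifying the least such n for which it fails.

We need the least positive integer n for which n² + 43 is a perfect square.
For n = 1, 2, 3, 4, …, 18, 19, 20 the conclusion holds.
n = 21: 21² + 43 = 484 = 22², a perfect square.
So n = 21 is the smallest counterexample.

n = 21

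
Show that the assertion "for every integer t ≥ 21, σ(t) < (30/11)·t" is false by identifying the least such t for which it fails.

t = 60

A counterexample is any integer t ≥ 21 such that the claim fails; we check each in order.
The first 39 eligible values, up to t = 59, all satisfy the conclusion.
t = 60: σ(60) = 168; 168 ≥ 1800/11.
Hence t = 60 is a counterexample.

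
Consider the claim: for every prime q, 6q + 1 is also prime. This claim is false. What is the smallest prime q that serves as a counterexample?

q = 19

A counterexample is any prime q such that 6q + 1 is not prime; we check each in order.
The first 7 eligible values, up to q = 17, all satisfy the conclusion.
q = 19: 6q + 1 = 115 = 5 × 23, not prime.
So q = 19 is the smallest counterexample.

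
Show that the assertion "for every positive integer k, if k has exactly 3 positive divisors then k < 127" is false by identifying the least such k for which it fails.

k = 169

k = 4: τ(4) = 3; 4 < 127.
k = 9: τ(9) = 3; 9 < 127.
k = 25: τ(25) = 3; 25 < 127.
k = 49: τ(49) = 3; 49 < 127.
k = 121: τ(121) = 3; 121 < 127.
k = 169: τ(169) = 3; 169 ≥ 127.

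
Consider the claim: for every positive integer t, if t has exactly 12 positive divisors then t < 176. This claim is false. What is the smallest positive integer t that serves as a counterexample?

t = 198

For t = 60, 72, 84, 90, …, 150, 156, 160 the conclusion holds.
t = 198: τ(198) = 12; 198 ≥ 176.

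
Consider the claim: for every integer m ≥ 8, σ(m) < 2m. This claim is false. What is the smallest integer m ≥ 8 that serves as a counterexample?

m = 12

A counterexample is any integer m ≥ 8 such that the claim fails; we check each in order.
The first 4 eligible values, up to m = 11, all satisfy the conclusion.
m = 12: σ(12) = 28; 28 ≥ 24.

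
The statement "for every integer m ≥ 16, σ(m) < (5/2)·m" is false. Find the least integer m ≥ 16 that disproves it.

Check each integer m ≥ 16 in order until the claim fails.
m = 16: σ(16) = 31; 31 < 40.
m = 17: σ(17) = 18; 18 < 85/2.
m = 18: σ(18) = 39; 39 < 45.
m = 19: σ(19) = 20; 20 < 95/2.
m = 20: σ(20) = 42; 42 < 50.
m = 21: σ(21) = 32; 32 < 105/2.
m = 22: σ(22) = 36; 36 < 55.
m = 23: σ(23) = 24; 24 < 115/2.
m = 24: σ(24) = 60; 60 ≥ 60.

m = 24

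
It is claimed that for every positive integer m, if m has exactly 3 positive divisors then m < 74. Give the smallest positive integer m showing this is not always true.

m = 121

A counterexample is any positive integer m such that m has exactly 3 positive divisors but the claim fails; we check each in order.
m = 4: τ(4) = 3; 4 < 74.
m = 9: τ(9) = 3; 9 < 74.
m = 25: τ(25) = 3; 25 < 74.
m = 49: τ(49) = 3; 49 < 74.
m = 121: τ(121) = 3; 121 ≥ 74.
Hence m = 121 is a counterexample.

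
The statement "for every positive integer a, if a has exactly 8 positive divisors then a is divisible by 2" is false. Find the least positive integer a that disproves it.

For a = 24, 30, 40, 42, …, 88, 102, 104 the conclusion holds.
a = 105: τ(105) = 8; 105 mod 2 = 1.
Hence a = 105 is a counterexample.

a = 105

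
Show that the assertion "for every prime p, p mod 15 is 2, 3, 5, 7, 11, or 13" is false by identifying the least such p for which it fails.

p = 19

Check each prime p in order until the claim fails.
p = 2: 2 mod 15 = 2.
p = 3: 3 mod 15 = 3.
p = 5: 5 mod 15 = 5.
p = 7: 7 mod 15 = 7.
p = 11: 11 mod 15 = 11.
p = 13: 13 mod 15 = 13.
p = 17: 17 mod 15 = 2.
p = 19: 19 mod 15 = 4 — not in {2, 3, 5, 7, 11, 13}.
Thus p = 19 disproves the claim, and no smaller p works.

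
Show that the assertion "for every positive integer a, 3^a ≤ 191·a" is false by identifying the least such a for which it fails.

a = 1: 3^a = 3 and 191·a = 191, so 3 ≤ 191.
a = 2: 3^a = 9 and 191·a = 382, so 9 ≤ 382.
a = 3: 3^a = 27 and 191·a = 573, so 27 ≤ 573.
a = 4: 3^a = 81 and 191·a = 764, so 81 ≤ 764.
a = 5: 3^a = 243 and 191·a = 955, so 243 ≤ 955.
a = 6: 3^a = 729 and 191·a = 1146, so 729 ≤ 1146.
a = 7: 3^a = 2187 and 191·a = 1337, so 2187 > 1337.

a = 7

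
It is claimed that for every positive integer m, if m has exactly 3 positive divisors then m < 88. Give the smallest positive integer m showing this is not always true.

m = 121

m = 4: τ(4) = 3; 4 < 88.
m = 9: τ(9) = 3; 9 < 88.
m = 25: τ(25) = 3; 25 < 88.
m = 49: τ(49) = 3; 49 < 88.
m = 121: τ(121) = 3; 121 ≥ 88.
Hence m = 121 is a counterexample.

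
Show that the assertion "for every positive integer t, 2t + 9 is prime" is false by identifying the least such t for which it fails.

We need the least positive integer t for which 2t + 9 is not prime.
For t = 1, 2 the conclusion holds.
t = 3: 2t + 9 = 15 = 3 × 5, composite.
So t = 3 is the smallest counterexample.

t = 3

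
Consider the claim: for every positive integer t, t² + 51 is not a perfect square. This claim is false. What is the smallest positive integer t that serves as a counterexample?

t = 7

For t = 1, 2, 3, 4, 5, 6 the conclusion holds.
t = 7: 7² + 51 = 100 = 10², a perfect square.
So t = 7 is the smallest counterexample.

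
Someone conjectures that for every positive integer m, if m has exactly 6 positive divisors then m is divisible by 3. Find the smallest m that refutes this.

m = 20

Check each positive integer m in order until m has exactly 6 positive divisors but m is not divisible by 3.
m = 12: τ(12) = 6; 12 mod 3 = 0.
m = 18: τ(18) = 6; 18 mod 3 = 0.
m = 20: τ(20) = 6; 20 mod 3 = 2.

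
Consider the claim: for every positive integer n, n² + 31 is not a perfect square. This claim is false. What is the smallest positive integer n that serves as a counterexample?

Check each positive integer n in order until n² + 31 is a perfect square.
For n = 1, 2, 3, 4, …, 12, 13, 14 the conclusion holds.
n = 15: 15² + 31 = 256 = 16², a perfect square.

n = 15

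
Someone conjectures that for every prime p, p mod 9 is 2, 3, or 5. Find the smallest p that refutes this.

We need the least prime p for which the claim fails.
For p = 2, 3, 5 the conclusion holds.
p = 7: 7 mod 9 = 7 — not in {2, 3, 5}.
Thus p = 7 disproves the claim, and no smaller p works.

p = 7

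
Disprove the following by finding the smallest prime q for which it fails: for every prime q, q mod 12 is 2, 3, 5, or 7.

We need the least prime q for which the claim fails.
The first 4 eligible values, up to q = 7, all satisfy the conclusion.
q = 11: 11 mod 12 = 11 — not in {2, 3, 5, 7}.
Hence q = 11 is a counterexample.

q = 11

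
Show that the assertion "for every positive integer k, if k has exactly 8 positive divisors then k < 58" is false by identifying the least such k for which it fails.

k = 66

Check each positive integer k in order until k has exactly 8 positive divisors but the claim fails.
k = 24: τ(24) = 8; 24 < 58.
k = 30: τ(30) = 8; 30 < 58.
k = 40: τ(40) = 8; 40 < 58.
k = 42: τ(42) = 8; 42 < 58.
k = 54: τ(54) = 8; 54 < 58.
k = 56: τ(56) = 8; 56 < 58.
k = 66: τ(66) = 8; 66 ≥ 58.
Hence k = 66 is a counterexample.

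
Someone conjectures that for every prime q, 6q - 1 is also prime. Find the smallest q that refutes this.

Check each prime q in order until 6q - 1 is not prime.
For q = 2, 3, 5, 7 the conclusion holds.
q = 11: 6q - 1 = 65 = 5 × 13, not prime.
Hence q = 11 is a counterexample.

q = 11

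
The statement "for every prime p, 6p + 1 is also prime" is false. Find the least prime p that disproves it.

p = 19

A counterexample is any prime p such that 6p + 1 is not prime; we check each in order.
p = 2: 6p + 1 = 13, prime.
p = 3: 6p + 1 = 19, prime.
p = 5: 6p + 1 = 31, prime.
p = 7: 6p + 1 = 43, prime.
p = 11: 6p + 1 = 67, prime.
p = 13: 6p + 1 = 79, prime.
p = 17: 6p + 1 = 103, prime.
p = 19: 6p + 1 = 115 = 5 × 23, not prime.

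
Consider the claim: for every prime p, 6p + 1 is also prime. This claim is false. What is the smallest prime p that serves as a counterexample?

The first 7 eligible values, up to p = 17, all satisfy the conclusion.
p = 19: 6p + 1 = 115 = 5 × 23, not prime.

p = 19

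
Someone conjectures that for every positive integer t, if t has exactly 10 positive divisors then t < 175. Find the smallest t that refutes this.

A counterexample is any positive integer t such that t has exactly 10 positive divisors but the claim fails; we check each in order.
t = 48: τ(48) = 10; 48 < 175.
t = 80: τ(80) = 10; 80 < 175.
t = 112: τ(112) = 10; 112 < 175.
t = 162: τ(162) = 10; 162 < 175.
t = 176: τ(176) = 10; 176 ≥ 175.
So t = 176 is the smallest counterexample.

t = 176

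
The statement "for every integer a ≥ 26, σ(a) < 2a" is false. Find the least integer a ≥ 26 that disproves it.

We need the least integer a ≥ 26 for which the claim fails.
For a = 26, 27 the conclusion holds.
a = 28: σ(28) = 56; 56 ≥ 56.
So a = 28 is the smallest counterexample.

a = 28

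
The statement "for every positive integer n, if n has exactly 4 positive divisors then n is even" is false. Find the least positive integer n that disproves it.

n = 15

n = 6: divisors of 6: 1, 2, 3, 6; 6 is even.
n = 8: divisors of 8: 1, 2, 4, 8; 8 is even.
n = 10: divisors of 10: 1, 2, 5, 10; 10 is even.
n = 14: divisors of 14: 1, 2, 7, 14; 14 is even.
n = 15: divisors of 15: 1, 3, 5, 15; 15 is odd.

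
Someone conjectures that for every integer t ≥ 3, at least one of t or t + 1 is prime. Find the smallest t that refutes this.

t = 8

A counterexample is any integer t ≥ 3 such that t, t + 1 are both composite; we check each in order.
For t = 3, 4, 5, 6, 7 the conclusion holds.
t = 8: 8 = 2 × 4; 9 = 3 × 3 — both composite.
Thus t = 8 disproves the claim, and no smaller t works.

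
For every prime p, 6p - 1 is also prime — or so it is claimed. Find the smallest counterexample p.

p = 11

A counterexample is any prime p such that 6p - 1 is not prime; we check each in order.
The first 4 eligible values, up to p = 7, all satisfy the conclusion.
p = 11: 6p - 1 = 65 = 5 × 13, not prime.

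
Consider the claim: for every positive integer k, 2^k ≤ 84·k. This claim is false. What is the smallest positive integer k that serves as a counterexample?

For k = 1, 2, 3, 4, 5, 6, 7, 8, 9 the conclusion holds.
k = 10: 2^k = 1024 and 84·k = 840, so 1024 > 840.

k = 10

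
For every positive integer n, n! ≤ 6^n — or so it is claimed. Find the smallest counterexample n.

The first 13 eligible values, up to n = 13, all satisfy the conclusion.
n = 14: n! = 87178291200 and 6^n = 78364164096, so 87178291200 > 78364164096.

n = 14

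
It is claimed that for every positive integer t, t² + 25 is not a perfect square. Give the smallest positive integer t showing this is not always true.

t = 12

A counterexample is any positive integer t such that t² + 25 is a perfect square; we check each in order.
For t = 1, 2, 3, 4, …, 9, 10, 11 the conclusion holds.
t = 12: 12² + 25 = 169 = 13², a perfect square.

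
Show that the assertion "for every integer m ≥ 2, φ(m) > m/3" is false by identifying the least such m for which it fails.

m = 6

Check each integer m ≥ 2 in order until the claim fails.
The first 4 eligible values, up to m = 5, all satisfy the conclusion.
m = 6: φ(6) = 2 and 6/3 = 2, so φ(6) ≤ 6/3.
Hence m = 6 is a counterexample.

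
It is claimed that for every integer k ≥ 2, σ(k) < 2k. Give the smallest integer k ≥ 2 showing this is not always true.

k = 6

Check each integer k ≥ 2 in order until the claim fails.
k = 2: σ(2) = 3; 3 < 4.
k = 3: σ(3) = 4; 4 < 6.
k = 4: σ(4) = 7; 7 < 8.
k = 5: σ(5) = 6; 6 < 10.
k = 6: σ(6) = 12; 12 ≥ 12.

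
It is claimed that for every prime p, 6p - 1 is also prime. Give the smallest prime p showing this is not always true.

p = 11

Check each prime p in order until 6p - 1 is not prime.
The first 4 eligible values, up to p = 7, all satisfy the conclusion.
p = 11: 6p - 1 = 65 = 5 × 13, not prime.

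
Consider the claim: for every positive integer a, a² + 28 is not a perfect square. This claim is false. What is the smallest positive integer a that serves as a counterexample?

a = 6

A counterexample is any positive integer a such that a² + 28 is a perfect square; we check each in order.
The first 5 eligible values, up to a = 5, all satisfy the conclusion.
a = 6: 6² + 28 = 64 = 8², a perfect square.
Thus a = 6 disproves the claim, and no smaller a works.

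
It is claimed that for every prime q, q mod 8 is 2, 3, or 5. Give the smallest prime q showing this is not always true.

We need the least prime q for which the claim fails.
q = 2: 2 mod 8 = 2.
q = 3: 3 mod 8 = 3.
q = 5: 5 mod 8 = 5.
q = 7: 7 mod 8 = 7 — not in {2, 3, 5}.
So q = 7 is the smallest counterexample.

q = 7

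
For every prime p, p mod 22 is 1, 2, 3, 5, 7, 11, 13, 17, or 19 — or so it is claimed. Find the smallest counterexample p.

Check each prime p in order until the claim fails.
For p = 2, 3, 5, 7, 11, 13, 17, 19, 23, 29 the conclusion holds.
p = 31: 31 mod 22 = 9 — not in {1, 2, 3, 5, 7, 11, 13, 17, 19}.

p = 31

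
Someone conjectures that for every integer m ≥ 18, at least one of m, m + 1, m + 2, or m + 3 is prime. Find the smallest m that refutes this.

Check each integer m ≥ 18 in order until m, m + 1, m + 2, m + 3 are all composite.
The first 6 eligible values, up to m = 23, all satisfy the conclusion.
m = 24: 24 = 2 × 12; 25 = 5 × 5; 26 = 2 × 13; 27 = 3 × 9 — all composite.
Hence m = 24 is a counterexample.

m = 24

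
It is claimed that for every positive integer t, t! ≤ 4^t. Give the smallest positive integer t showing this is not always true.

We need the least positive integer t for which t! > 4^t.
The first 8 eligible values, up to t = 8, all satisfy the conclusion.
t = 9: t! = 362880 and 4^t = 262144, so 362880 > 262144.

t = 9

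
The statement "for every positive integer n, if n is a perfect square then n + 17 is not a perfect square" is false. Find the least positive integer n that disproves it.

A counterexample is any positive integer n such that n is a perfect square but n + 17 is a perfect square; we check each in order.
For n = 1, 4, 9, 16, 25, 36, 49 the conclusion holds.
n = 64: 64 = 8² and 64 + 17 = 81 = 9².

n = 64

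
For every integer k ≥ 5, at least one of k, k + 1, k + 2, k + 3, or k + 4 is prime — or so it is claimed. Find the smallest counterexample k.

k = 24

We need the least integer k ≥ 5 for which k, k + 1, k + 2, k + 3, k + 4 are all composite.
For k = 5, 6, 7, 8, …, 21, 22, 23 the conclusion holds.
k = 24: 24 = 2 × 12; 25 = 5 × 5; 26 = 2 × 13; 27 = 3 × 9; 28 = 2 × 14 — all composite.
So k = 24 is the smallest counterexample.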